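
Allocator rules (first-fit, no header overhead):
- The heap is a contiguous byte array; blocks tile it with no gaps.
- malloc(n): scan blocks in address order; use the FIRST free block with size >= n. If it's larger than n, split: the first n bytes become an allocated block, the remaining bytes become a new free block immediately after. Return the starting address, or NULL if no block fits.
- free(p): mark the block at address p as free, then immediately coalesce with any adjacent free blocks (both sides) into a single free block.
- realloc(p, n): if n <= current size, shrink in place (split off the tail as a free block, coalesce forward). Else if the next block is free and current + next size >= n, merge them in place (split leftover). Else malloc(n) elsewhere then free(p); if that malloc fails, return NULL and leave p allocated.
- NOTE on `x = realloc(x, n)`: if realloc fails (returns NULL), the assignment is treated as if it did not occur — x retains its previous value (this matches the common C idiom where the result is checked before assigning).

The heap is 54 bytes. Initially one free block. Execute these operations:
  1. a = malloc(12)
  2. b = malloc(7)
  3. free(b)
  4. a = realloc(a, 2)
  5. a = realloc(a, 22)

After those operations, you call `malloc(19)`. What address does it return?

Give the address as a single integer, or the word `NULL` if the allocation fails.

Op 1: a = malloc(12) -> a = 0; heap: [0-11 ALLOC][12-53 FREE]
Op 2: b = malloc(7) -> b = 12; heap: [0-11 ALLOC][12-18 ALLOC][19-53 FREE]
Op 3: free(b) -> (freed b); heap: [0-11 ALLOC][12-53 FREE]
Op 4: a = realloc(a, 2) -> a = 0; heap: [0-1 ALLOC][2-53 FREE]
Op 5: a = realloc(a, 22) -> a = 0; heap: [0-21 ALLOC][22-53 FREE]
malloc(19): first-fit scan over [0-21 ALLOC][22-53 FREE] -> 22

Answer: 22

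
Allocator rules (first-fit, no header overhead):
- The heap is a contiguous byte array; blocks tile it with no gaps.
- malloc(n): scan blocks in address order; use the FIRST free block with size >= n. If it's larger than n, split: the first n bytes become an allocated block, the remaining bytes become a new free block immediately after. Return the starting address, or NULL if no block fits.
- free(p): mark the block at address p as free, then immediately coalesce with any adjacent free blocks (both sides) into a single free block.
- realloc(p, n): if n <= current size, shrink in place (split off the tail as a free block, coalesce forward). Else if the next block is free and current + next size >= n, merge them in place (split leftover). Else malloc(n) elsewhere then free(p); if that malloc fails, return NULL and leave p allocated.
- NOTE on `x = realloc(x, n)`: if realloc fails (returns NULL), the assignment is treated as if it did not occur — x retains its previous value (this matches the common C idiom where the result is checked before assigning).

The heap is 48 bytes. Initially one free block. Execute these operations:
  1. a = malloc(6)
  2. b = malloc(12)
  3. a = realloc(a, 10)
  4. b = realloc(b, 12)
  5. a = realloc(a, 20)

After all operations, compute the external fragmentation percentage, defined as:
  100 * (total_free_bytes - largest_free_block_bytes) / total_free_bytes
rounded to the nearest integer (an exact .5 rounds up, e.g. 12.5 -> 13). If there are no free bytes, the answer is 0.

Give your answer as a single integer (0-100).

Answer: 38

Derivation:
Op 1: a = malloc(6) -> a = 0; heap: [0-5 ALLOC][6-47 FREE]
Op 2: b = malloc(12) -> b = 6; heap: [0-5 ALLOC][6-17 ALLOC][18-47 FREE]
Op 3: a = realloc(a, 10) -> a = 18; heap: [0-5 FREE][6-17 ALLOC][18-27 ALLOC][28-47 FREE]
Op 4: b = realloc(b, 12) -> b = 6; heap: [0-5 FREE][6-17 ALLOC][18-27 ALLOC][28-47 FREE]
Op 5: a = realloc(a, 20) -> a = 18; heap: [0-5 FREE][6-17 ALLOC][18-37 ALLOC][38-47 FREE]
Free blocks: [6 10] total_free=16 largest=10 -> 100*(16-10)/16 = 600/16 = 37.5 -> rounds to 38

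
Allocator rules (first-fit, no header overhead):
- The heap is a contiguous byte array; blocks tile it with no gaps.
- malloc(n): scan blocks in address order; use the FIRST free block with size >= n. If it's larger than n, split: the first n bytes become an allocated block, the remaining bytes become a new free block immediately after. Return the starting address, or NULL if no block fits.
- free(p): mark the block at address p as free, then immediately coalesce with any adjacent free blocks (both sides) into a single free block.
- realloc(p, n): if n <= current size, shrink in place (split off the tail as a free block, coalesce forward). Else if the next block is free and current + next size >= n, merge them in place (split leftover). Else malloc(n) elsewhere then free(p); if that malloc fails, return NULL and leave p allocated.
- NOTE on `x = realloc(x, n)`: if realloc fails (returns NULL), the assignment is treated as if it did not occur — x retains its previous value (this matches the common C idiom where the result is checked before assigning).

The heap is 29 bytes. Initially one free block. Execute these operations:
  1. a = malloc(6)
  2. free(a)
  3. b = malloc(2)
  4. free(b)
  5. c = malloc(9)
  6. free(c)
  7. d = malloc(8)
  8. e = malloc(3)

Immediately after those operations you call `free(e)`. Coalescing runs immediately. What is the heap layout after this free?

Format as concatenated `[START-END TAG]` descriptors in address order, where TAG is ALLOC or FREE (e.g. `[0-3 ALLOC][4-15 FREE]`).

Op 1: a = malloc(6) -> a = 0; heap: [0-5 ALLOC][6-28 FREE]
Op 2: free(a) -> (freed a); heap: [0-28 FREE]
Op 3: b = malloc(2) -> b = 0; heap: [0-1 ALLOC][2-28 FREE]
Op 4: free(b) -> (freed b); heap: [0-28 FREE]
Op 5: c = malloc(9) -> c = 0; heap: [0-8 ALLOC][9-28 FREE]
Op 6: free(c) -> (freed c); heap: [0-28 FREE]
Op 7: d = malloc(8) -> d = 0; heap: [0-7 ALLOC][8-28 FREE]
Op 8: e = malloc(3) -> e = 8; heap: [0-7 ALLOC][8-10 ALLOC][11-28 FREE]
free(e): e = 8 -> block [8-10 ALLOC]; mark free, coalesce with adjacent free neighbors -> [0-7 ALLOC][8-28 FREE]

Answer: [0-7 ALLOC][8-28 FREE]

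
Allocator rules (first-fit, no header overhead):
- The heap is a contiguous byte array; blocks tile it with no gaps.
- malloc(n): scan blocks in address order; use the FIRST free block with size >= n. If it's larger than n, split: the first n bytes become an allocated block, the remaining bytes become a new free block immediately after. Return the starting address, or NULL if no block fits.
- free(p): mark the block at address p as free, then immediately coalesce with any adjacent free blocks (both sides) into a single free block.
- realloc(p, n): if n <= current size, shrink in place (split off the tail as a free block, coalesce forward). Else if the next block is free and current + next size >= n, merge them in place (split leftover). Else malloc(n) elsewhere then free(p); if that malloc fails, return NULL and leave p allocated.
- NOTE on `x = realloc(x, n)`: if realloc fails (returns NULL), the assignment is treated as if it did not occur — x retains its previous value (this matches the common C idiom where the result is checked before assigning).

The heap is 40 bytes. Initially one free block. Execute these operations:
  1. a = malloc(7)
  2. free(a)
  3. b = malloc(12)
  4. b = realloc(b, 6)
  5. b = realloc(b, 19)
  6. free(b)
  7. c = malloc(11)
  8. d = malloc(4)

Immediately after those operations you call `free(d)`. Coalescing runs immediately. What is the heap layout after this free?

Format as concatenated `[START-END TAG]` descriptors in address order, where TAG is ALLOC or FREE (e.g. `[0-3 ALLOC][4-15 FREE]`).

Op 1: a = malloc(7) -> a = 0; heap: [0-6 ALLOC][7-39 FREE]
Op 2: free(a) -> (freed a); heap: [0-39 FREE]
Op 3: b = malloc(12) -> b = 0; heap: [0-11 ALLOC][12-39 FREE]
Op 4: b = realloc(b, 6) -> b = 0; heap: [0-5 ALLOC][6-39 FREE]
Op 5: b = realloc(b, 19) -> b = 0; heap: [0-18 ALLOC][19-39 FREE]
Op 6: free(b) -> (freed b); heap: [0-39 FREE]
Op 7: c = malloc(11) -> c = 0; heap: [0-10 ALLOC][11-39 FREE]
Op 8: d = malloc(4) -> d = 11; heap: [0-10 ALLOC][11-14 ALLOC][15-39 FREE]
free(d): d = 11 -> block [11-14 ALLOC]; mark free, coalesce with adjacent free neighbors -> [0-10 ALLOC][11-39 FREE]

Answer: [0-10 ALLOC][11-39 FREE]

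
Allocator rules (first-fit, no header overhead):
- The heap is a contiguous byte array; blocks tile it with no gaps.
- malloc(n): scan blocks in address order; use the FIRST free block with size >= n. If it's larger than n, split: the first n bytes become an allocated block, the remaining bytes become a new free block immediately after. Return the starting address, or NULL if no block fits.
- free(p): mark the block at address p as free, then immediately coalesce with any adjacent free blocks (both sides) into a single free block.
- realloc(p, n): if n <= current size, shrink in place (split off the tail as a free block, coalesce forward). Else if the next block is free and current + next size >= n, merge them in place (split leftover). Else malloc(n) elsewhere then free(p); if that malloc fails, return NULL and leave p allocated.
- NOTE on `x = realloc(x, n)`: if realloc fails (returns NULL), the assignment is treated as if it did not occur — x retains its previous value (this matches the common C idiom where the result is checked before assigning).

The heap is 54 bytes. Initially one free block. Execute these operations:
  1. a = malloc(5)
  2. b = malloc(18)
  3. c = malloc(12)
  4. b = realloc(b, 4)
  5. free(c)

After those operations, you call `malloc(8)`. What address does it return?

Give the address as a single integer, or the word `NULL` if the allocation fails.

Op 1: a = malloc(5) -> a = 0; heap: [0-4 ALLOC][5-53 FREE]
Op 2: b = malloc(18) -> b = 5; heap: [0-4 ALLOC][5-22 ALLOC][23-53 FREE]
Op 3: c = malloc(12) -> c = 23; heap: [0-4 ALLOC][5-22 ALLOC][23-34 ALLOC][35-53 FREE]
Op 4: b = realloc(b, 4) -> b = 5; heap: [0-4 ALLOC][5-8 ALLOC][9-22 FREE][23-34 ALLOC][35-53 FREE]
Op 5: free(c) -> (freed c); heap: [0-4 ALLOC][5-8 ALLOC][9-53 FREE]
malloc(8): first-fit scan over [0-4 ALLOC][5-8 ALLOC][9-53 FREE] -> 9

Answer: 9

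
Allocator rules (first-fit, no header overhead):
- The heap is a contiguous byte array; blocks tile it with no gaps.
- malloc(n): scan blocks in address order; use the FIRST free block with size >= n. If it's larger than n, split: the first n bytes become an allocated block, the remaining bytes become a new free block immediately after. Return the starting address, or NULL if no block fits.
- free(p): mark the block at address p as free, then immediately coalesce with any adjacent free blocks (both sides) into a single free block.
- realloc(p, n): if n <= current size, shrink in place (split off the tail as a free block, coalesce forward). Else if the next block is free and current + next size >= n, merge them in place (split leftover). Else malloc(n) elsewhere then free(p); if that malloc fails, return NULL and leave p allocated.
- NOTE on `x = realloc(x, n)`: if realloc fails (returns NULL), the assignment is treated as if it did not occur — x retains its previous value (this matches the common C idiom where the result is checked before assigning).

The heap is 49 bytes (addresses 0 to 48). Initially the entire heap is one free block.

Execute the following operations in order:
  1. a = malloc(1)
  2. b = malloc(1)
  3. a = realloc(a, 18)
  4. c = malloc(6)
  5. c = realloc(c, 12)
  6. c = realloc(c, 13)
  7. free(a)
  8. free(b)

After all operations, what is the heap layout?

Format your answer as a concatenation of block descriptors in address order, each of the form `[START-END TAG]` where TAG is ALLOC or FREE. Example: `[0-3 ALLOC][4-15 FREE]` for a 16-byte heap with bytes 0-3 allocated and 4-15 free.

Answer: [0-19 FREE][20-32 ALLOC][33-48 FREE]

Derivation:
Op 1: a = malloc(1) -> a = 0; heap: [0-0 ALLOC][1-48 FREE]
Op 2: b = malloc(1) -> b = 1; heap: [0-0 ALLOC][1-1 ALLOC][2-48 FREE]
Op 3: a = realloc(a, 18) -> a = 2; heap: [0-0 FREE][1-1 ALLOC][2-19 ALLOC][20-48 FREE]
Op 4: c = malloc(6) -> c = 20; heap: [0-0 FREE][1-1 ALLOC][2-19 ALLOC][20-25 ALLOC][26-48 FREE]
Op 5: c = realloc(c, 12) -> c = 20; heap: [0-0 FREE][1-1 ALLOC][2-19 ALLOC][20-31 ALLOC][32-48 FREE]
Op 6: c = realloc(c, 13) -> c = 20; heap: [0-0 FREE][1-1 ALLOC][2-19 ALLOC][20-32 ALLOC][33-48 FREE]
Op 7: free(a) -> (freed a); heap: [0-0 FREE][1-1 ALLOC][2-19 FREE][20-32 ALLOC][33-48 FREE]
Op 8: free(b) -> (freed b); heap: [0-19 FREE][20-32 ALLOC][33-48 FREE]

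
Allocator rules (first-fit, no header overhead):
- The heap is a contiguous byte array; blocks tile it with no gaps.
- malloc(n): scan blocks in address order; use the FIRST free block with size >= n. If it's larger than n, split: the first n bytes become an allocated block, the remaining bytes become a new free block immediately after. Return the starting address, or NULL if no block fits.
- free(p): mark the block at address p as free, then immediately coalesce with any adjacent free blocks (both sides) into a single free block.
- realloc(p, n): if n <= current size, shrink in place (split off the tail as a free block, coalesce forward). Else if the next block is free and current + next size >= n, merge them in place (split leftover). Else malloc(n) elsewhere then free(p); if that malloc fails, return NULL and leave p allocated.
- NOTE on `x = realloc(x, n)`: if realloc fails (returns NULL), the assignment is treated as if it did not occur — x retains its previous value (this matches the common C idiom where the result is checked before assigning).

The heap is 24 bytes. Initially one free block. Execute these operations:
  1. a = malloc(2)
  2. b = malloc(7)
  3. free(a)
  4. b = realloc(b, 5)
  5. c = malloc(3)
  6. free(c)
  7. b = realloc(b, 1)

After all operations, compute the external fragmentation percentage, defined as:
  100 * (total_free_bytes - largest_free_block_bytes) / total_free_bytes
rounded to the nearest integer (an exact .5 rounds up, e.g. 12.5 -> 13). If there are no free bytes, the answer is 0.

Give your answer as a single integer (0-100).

Op 1: a = malloc(2) -> a = 0; heap: [0-1 ALLOC][2-23 FREE]
Op 2: b = malloc(7) -> b = 2; heap: [0-1 ALLOC][2-8 ALLOC][9-23 FREE]
Op 3: free(a) -> (freed a); heap: [0-1 FREE][2-8 ALLOC][9-23 FREE]
Op 4: b = realloc(b, 5) -> b = 2; heap: [0-1 FREE][2-6 ALLOC][7-23 FREE]
Op 5: c = malloc(3) -> c = 7; heap: [0-1 FREE][2-6 ALLOC][7-9 ALLOC][10-23 FREE]
Op 6: free(c) -> (freed c); heap: [0-1 FREE][2-6 ALLOC][7-23 FREE]
Op 7: b = realloc(b, 1) -> b = 2; heap: [0-1 FREE][2-2 ALLOC][3-23 FREE]
Free blocks: [2 21] total_free=23 largest=21 -> 100*(23-21)/23 = 200/23 ≈ 8.696 -> rounds to 9

Answer: 9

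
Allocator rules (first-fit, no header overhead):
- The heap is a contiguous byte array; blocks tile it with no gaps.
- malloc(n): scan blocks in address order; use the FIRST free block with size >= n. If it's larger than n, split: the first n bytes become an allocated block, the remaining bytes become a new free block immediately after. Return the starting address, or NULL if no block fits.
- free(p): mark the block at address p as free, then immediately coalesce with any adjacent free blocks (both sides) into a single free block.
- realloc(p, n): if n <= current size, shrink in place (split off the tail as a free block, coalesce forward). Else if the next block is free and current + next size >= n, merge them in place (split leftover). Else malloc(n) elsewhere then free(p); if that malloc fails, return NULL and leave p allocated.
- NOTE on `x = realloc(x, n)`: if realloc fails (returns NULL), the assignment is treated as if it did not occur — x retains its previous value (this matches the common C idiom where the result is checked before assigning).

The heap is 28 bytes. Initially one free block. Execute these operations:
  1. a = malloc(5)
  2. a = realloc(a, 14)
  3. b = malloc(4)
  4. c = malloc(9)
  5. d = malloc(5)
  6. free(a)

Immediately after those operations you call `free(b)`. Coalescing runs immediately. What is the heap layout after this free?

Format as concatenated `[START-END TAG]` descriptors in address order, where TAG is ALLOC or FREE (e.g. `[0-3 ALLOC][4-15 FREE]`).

Op 1: a = malloc(5) -> a = 0; heap: [0-4 ALLOC][5-27 FREE]
Op 2: a = realloc(a, 14) -> a = 0; heap: [0-13 ALLOC][14-27 FREE]
Op 3: b = malloc(4) -> b = 14; heap: [0-13 ALLOC][14-17 ALLOC][18-27 FREE]
Op 4: c = malloc(9) -> c = 18; heap: [0-13 ALLOC][14-17 ALLOC][18-26 ALLOC][27-27 FREE]
Op 5: d = malloc(5) -> d = NULL; heap: [0-13 ALLOC][14-17 ALLOC][18-26 ALLOC][27-27 FREE]
Op 6: free(a) -> (freed a); heap: [0-13 FREE][14-17 ALLOC][18-26 ALLOC][27-27 FREE]
free(b): b = 14 -> block [14-17 ALLOC]; mark free, coalesce with adjacent free neighbors -> [0-17 FREE][18-26 ALLOC][27-27 FREE]

Answer: [0-17 FREE][18-26 ALLOC][27-27 FREE]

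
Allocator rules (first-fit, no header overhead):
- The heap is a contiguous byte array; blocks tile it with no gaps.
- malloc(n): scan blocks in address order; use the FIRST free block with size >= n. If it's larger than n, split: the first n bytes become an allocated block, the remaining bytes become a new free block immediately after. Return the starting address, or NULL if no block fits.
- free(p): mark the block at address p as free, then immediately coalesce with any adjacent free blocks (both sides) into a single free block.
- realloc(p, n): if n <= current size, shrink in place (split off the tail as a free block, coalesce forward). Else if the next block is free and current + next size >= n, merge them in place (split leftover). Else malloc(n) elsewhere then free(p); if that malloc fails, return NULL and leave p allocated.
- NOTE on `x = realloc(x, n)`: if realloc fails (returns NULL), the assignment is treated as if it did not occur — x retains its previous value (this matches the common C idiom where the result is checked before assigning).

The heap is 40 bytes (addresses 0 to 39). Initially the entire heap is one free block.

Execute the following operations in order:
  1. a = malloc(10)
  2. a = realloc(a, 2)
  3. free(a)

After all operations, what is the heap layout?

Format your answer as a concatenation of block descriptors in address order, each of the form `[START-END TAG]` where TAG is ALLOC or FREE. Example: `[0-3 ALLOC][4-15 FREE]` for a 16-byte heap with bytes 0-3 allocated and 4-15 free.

Answer: [0-39 FREE]

Derivation:
Op 1: a = malloc(10) -> a = 0; heap: [0-9 ALLOC][10-39 FREE]
Op 2: a = realloc(a, 2) -> a = 0; heap: [0-1 ALLOC][2-39 FREE]
Op 3: free(a) -> (freed a); heap: [0-39 FREE]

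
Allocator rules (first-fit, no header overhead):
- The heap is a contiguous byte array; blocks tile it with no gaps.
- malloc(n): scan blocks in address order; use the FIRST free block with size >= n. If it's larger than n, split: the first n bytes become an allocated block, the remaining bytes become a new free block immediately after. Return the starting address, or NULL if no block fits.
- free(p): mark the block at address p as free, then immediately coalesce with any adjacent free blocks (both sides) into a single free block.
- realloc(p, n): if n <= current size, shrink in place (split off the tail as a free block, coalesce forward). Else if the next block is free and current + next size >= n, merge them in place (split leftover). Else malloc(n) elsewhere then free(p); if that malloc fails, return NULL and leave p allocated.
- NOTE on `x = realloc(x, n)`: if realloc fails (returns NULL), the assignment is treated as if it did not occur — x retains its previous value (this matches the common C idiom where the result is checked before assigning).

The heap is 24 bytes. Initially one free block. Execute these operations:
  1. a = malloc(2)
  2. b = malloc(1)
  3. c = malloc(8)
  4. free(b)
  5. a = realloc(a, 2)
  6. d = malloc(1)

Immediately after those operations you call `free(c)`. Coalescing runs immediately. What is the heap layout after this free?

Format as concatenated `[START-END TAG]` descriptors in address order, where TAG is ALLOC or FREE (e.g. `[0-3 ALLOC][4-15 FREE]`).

Op 1: a = malloc(2) -> a = 0; heap: [0-1 ALLOC][2-23 FREE]
Op 2: b = malloc(1) -> b = 2; heap: [0-1 ALLOC][2-2 ALLOC][3-23 FREE]
Op 3: c = malloc(8) -> c = 3; heap: [0-1 ALLOC][2-2 ALLOC][3-10 ALLOC][11-23 FREE]
Op 4: free(b) -> (freed b); heap: [0-1 ALLOC][2-2 FREE][3-10 ALLOC][11-23 FREE]
Op 5: a = realloc(a, 2) -> a = 0; heap: [0-1 ALLOC][2-2 FREE][3-10 ALLOC][11-23 FREE]
Op 6: d = malloc(1) -> d = 2; heap: [0-1 ALLOC][2-2 ALLOC][3-10 ALLOC][11-23 FREE]
free(c): c = 3 -> block [3-10 ALLOC]; mark free, coalesce with adjacent free neighbors -> [0-1 ALLOC][2-2 ALLOC][3-23 FREE]

Answer: [0-1 ALLOC][2-2 ALLOC][3-23 FREE]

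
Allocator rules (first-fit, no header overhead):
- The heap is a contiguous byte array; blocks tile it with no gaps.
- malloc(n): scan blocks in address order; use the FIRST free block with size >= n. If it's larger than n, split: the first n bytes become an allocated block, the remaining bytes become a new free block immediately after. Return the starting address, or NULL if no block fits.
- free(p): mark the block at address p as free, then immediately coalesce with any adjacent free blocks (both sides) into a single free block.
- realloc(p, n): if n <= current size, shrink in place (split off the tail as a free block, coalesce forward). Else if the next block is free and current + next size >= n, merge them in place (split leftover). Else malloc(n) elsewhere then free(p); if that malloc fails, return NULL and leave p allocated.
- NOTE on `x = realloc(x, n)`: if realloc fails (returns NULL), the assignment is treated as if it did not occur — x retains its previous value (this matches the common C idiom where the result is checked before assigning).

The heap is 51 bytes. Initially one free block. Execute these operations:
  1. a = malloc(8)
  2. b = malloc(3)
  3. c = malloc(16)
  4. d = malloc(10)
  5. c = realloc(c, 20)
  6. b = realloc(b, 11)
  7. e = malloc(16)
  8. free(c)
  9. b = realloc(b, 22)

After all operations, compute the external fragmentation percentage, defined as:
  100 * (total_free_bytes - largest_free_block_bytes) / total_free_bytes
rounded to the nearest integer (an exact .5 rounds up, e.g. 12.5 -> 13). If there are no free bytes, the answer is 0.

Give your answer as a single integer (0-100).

Answer: 14

Derivation:
Op 1: a = malloc(8) -> a = 0; heap: [0-7 ALLOC][8-50 FREE]
Op 2: b = malloc(3) -> b = 8; heap: [0-7 ALLOC][8-10 ALLOC][11-50 FREE]
Op 3: c = malloc(16) -> c = 11; heap: [0-7 ALLOC][8-10 ALLOC][11-26 ALLOC][27-50 FREE]
Op 4: d = malloc(10) -> d = 27; heap: [0-7 ALLOC][8-10 ALLOC][11-26 ALLOC][27-36 ALLOC][37-50 FREE]
Op 5: c = realloc(c, 20) -> NULL (c unchanged); heap: [0-7 ALLOC][8-10 ALLOC][11-26 ALLOC][27-36 ALLOC][37-50 FREE]
Op 6: b = realloc(b, 11) -> b = 37; heap: [0-7 ALLOC][8-10 FREE][11-26 ALLOC][27-36 ALLOC][37-47 ALLOC][48-50 FREE]
Op 7: e = malloc(16) -> e = NULL; heap: [0-7 ALLOC][8-10 FREE][11-26 ALLOC][27-36 ALLOC][37-47 ALLOC][48-50 FREE]
Op 8: free(c) -> (freed c); heap: [0-7 ALLOC][8-26 FREE][27-36 ALLOC][37-47 ALLOC][48-50 FREE]
Op 9: b = realloc(b, 22) -> NULL (b unchanged); heap: [0-7 ALLOC][8-26 FREE][27-36 ALLOC][37-47 ALLOC][48-50 FREE]
Free blocks: [19 3] total_free=22 largest=19 -> 100*(22-19)/22 = 300/22 ≈ 13.636 -> rounds to 14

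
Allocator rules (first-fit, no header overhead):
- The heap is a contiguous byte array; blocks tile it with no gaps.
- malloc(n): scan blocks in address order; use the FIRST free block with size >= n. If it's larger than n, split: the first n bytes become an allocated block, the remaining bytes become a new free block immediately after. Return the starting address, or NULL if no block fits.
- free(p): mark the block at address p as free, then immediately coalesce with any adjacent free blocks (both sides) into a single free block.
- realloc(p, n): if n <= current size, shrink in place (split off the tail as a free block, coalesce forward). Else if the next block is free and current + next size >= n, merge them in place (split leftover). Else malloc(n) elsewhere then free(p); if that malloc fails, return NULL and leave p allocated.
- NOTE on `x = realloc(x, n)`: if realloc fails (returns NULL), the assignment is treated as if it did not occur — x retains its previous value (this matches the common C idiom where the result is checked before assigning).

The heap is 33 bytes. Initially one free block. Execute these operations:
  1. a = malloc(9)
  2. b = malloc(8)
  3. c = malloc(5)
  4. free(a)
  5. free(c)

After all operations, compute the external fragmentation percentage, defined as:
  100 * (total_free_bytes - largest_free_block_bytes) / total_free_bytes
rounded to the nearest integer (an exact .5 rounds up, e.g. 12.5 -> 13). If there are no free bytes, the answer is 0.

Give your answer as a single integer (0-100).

Answer: 36

Derivation:
Op 1: a = malloc(9) -> a = 0; heap: [0-8 ALLOC][9-32 FREE]
Op 2: b = malloc(8) -> b = 9; heap: [0-8 ALLOC][9-16 ALLOC][17-32 FREE]
Op 3: c = malloc(5) -> c = 17; heap: [0-8 ALLOC][9-16 ALLOC][17-21 ALLOC][22-32 FREE]
Op 4: free(a) -> (freed a); heap: [0-8 FREE][9-16 ALLOC][17-21 ALLOC][22-32 FREE]
Op 5: free(c) -> (freed c); heap: [0-8 FREE][9-16 ALLOC][17-32 FREE]
Free blocks: [9 16] total_free=25 largest=16 -> 100*(25-16)/25 = 900/25 = 36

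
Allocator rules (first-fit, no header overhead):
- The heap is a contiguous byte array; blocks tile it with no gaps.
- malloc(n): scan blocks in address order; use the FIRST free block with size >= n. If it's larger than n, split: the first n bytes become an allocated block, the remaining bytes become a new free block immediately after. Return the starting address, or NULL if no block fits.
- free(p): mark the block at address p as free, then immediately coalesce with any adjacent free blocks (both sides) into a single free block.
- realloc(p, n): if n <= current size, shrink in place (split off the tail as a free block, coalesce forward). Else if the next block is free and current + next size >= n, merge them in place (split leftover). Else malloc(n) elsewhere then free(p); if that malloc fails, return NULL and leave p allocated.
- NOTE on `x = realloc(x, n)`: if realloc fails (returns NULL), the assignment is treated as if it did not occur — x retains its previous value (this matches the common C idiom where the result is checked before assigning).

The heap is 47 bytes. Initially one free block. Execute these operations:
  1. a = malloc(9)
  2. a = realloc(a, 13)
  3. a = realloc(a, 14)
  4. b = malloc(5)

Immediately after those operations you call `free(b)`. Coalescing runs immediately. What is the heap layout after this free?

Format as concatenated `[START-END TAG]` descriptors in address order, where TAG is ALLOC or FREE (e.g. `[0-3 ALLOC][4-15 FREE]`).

Answer: [0-13 ALLOC][14-46 FREE]

Derivation:
Op 1: a = malloc(9) -> a = 0; heap: [0-8 ALLOC][9-46 FREE]
Op 2: a = realloc(a, 13) -> a = 0; heap: [0-12 ALLOC][13-46 FREE]
Op 3: a = realloc(a, 14) -> a = 0; heap: [0-13 ALLOC][14-46 FREE]
Op 4: b = malloc(5) -> b = 14; heap: [0-13 ALLOC][14-18 ALLOC][19-46 FREE]
free(b): b = 14 -> block [14-18 ALLOC]; mark free, coalesce with adjacent free neighbors -> [0-13 ALLOC][14-46 FREE]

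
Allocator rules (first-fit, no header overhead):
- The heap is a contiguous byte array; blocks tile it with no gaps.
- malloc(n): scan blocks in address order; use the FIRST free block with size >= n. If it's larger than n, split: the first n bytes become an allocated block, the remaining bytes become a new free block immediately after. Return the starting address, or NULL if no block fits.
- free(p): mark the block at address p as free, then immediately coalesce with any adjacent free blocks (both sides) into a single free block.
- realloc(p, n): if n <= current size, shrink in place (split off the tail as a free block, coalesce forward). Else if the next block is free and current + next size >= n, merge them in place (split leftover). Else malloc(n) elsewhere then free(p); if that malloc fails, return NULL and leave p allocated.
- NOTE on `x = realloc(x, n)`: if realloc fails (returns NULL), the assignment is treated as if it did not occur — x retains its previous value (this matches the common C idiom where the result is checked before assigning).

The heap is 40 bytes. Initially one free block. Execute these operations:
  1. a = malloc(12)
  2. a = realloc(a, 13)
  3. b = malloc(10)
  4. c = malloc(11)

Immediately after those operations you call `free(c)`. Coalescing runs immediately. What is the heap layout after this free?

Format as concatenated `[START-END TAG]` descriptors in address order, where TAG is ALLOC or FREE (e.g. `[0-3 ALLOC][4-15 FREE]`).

Op 1: a = malloc(12) -> a = 0; heap: [0-11 ALLOC][12-39 FREE]
Op 2: a = realloc(a, 13) -> a = 0; heap: [0-12 ALLOC][13-39 FREE]
Op 3: b = malloc(10) -> b = 13; heap: [0-12 ALLOC][13-22 ALLOC][23-39 FREE]
Op 4: c = malloc(11) -> c = 23; heap: [0-12 ALLOC][13-22 ALLOC][23-33 ALLOC][34-39 FREE]
free(c): c = 23 -> block [23-33 ALLOC]; mark free, coalesce with adjacent free neighbors -> [0-12 ALLOC][13-22 ALLOC][23-39 FREE]

Answer: [0-12 ALLOC][13-22 ALLOC][23-39 FREE]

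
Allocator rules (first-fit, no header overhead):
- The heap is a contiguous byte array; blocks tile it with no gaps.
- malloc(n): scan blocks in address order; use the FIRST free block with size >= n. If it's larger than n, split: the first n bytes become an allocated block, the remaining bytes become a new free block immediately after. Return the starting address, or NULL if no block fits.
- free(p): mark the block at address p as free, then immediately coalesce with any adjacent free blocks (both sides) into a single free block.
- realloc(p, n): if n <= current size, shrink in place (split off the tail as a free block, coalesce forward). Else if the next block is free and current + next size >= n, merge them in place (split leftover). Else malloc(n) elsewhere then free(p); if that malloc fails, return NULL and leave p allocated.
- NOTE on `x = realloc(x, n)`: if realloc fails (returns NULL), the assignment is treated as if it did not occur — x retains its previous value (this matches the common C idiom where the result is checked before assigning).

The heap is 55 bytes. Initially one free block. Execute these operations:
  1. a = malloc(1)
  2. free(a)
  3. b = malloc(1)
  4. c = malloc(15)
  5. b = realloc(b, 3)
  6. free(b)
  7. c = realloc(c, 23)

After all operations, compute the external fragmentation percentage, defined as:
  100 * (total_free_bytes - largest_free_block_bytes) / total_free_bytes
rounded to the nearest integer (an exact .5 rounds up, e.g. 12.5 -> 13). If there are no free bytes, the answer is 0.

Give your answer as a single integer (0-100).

Answer: 3

Derivation:
Op 1: a = malloc(1) -> a = 0; heap: [0-0 ALLOC][1-54 FREE]
Op 2: free(a) -> (freed a); heap: [0-54 FREE]
Op 3: b = malloc(1) -> b = 0; heap: [0-0 ALLOC][1-54 FREE]
Op 4: c = malloc(15) -> c = 1; heap: [0-0 ALLOC][1-15 ALLOC][16-54 FREE]
Op 5: b = realloc(b, 3) -> b = 16; heap: [0-0 FREE][1-15 ALLOC][16-18 ALLOC][19-54 FREE]
Op 6: free(b) -> (freed b); heap: [0-0 FREE][1-15 ALLOC][16-54 FREE]
Op 7: c = realloc(c, 23) -> c = 1; heap: [0-0 FREE][1-23 ALLOC][24-54 FREE]
Free blocks: [1 31] total_free=32 largest=31 -> 100*(32-31)/32 = 100/32 = 3.125 -> rounds to 3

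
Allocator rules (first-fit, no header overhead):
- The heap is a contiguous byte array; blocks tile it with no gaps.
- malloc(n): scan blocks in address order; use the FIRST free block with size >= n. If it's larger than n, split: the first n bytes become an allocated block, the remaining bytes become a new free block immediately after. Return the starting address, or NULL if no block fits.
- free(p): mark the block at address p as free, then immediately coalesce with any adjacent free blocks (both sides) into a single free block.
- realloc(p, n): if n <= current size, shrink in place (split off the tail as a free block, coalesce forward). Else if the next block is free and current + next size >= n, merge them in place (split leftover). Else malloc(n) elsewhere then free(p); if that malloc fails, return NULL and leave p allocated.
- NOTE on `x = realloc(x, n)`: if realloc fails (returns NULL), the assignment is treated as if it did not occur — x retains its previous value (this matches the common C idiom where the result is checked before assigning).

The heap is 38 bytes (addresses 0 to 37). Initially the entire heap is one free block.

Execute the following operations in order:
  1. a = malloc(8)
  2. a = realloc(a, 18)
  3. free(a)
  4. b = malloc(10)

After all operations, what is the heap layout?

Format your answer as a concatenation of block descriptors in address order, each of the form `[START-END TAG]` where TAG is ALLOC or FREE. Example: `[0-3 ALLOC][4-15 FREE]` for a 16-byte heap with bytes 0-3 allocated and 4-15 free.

Op 1: a = malloc(8) -> a = 0; heap: [0-7 ALLOC][8-37 FREE]
Op 2: a = realloc(a, 18) -> a = 0; heap: [0-17 ALLOC][18-37 FREE]
Op 3: free(a) -> (freed a); heap: [0-37 FREE]
Op 4: b = malloc(10) -> b = 0; heap: [0-9 ALLOC][10-37 FREE]

Answer: [0-9 ALLOC][10-37 FREE]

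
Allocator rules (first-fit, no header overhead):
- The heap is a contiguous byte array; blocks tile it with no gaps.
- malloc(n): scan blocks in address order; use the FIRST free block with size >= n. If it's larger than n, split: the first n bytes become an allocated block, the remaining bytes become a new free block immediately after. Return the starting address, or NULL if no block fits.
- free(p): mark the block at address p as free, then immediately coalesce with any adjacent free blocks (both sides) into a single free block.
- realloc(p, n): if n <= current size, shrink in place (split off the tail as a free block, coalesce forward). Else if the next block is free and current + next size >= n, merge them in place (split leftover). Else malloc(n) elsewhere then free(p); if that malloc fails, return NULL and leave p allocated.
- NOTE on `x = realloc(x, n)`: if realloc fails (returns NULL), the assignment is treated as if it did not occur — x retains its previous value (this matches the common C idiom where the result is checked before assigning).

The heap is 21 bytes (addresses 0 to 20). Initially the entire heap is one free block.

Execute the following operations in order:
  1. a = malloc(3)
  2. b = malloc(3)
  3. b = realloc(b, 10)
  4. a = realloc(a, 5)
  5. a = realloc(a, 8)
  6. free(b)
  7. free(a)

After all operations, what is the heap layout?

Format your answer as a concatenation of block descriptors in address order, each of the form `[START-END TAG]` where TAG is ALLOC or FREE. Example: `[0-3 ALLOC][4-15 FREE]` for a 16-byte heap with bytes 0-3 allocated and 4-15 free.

Answer: [0-20 FREE]

Derivation:
Op 1: a = malloc(3) -> a = 0; heap: [0-2 ALLOC][3-20 FREE]
Op 2: b = malloc(3) -> b = 3; heap: [0-2 ALLOC][3-5 ALLOC][6-20 FREE]
Op 3: b = realloc(b, 10) -> b = 3; heap: [0-2 ALLOC][3-12 ALLOC][13-20 FREE]
Op 4: a = realloc(a, 5) -> a = 13; heap: [0-2 FREE][3-12 ALLOC][13-17 ALLOC][18-20 FREE]
Op 5: a = realloc(a, 8) -> a = 13; heap: [0-2 FREE][3-12 ALLOC][13-20 ALLOC]
Op 6: free(b) -> (freed b); heap: [0-12 FREE][13-20 ALLOC]
Op 7: free(a) -> (freed a); heap: [0-20 FREE]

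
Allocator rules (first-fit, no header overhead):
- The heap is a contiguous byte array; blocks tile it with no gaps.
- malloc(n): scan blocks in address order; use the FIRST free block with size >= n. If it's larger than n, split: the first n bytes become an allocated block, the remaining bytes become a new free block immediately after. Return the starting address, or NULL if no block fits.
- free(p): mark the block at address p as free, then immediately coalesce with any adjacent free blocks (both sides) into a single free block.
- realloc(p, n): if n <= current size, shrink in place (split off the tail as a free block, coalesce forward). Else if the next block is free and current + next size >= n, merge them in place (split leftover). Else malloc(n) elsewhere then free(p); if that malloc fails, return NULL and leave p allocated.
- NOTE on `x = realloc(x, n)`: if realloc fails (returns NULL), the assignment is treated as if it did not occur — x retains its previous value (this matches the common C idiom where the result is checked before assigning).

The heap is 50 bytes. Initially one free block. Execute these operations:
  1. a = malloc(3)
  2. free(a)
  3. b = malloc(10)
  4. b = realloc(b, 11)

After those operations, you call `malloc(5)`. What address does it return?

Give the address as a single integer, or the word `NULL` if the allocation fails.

Op 1: a = malloc(3) -> a = 0; heap: [0-2 ALLOC][3-49 FREE]
Op 2: free(a) -> (freed a); heap: [0-49 FREE]
Op 3: b = malloc(10) -> b = 0; heap: [0-9 ALLOC][10-49 FREE]
Op 4: b = realloc(b, 11) -> b = 0; heap: [0-10 ALLOC][11-49 FREE]
malloc(5): first-fit scan over [0-10 ALLOC][11-49 FREE] -> 11

Answer: 11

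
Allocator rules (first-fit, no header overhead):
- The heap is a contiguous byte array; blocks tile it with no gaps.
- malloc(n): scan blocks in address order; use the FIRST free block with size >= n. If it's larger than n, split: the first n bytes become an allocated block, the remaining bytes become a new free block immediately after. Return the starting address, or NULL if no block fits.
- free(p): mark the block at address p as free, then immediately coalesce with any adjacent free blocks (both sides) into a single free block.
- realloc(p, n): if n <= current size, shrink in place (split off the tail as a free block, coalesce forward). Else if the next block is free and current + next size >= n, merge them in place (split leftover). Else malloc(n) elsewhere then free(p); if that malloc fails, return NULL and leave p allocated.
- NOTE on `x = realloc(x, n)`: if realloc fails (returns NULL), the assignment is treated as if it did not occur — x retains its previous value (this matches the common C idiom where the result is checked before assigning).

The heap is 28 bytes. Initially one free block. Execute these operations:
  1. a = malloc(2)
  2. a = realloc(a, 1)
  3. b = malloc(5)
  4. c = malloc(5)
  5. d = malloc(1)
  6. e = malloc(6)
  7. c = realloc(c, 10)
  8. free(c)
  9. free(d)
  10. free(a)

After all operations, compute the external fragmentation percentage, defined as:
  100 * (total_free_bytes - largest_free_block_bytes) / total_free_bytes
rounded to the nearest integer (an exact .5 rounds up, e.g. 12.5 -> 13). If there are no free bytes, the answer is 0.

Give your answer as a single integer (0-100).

Answer: 41

Derivation:
Op 1: a = malloc(2) -> a = 0; heap: [0-1 ALLOC][2-27 FREE]
Op 2: a = realloc(a, 1) -> a = 0; heap: [0-0 ALLOC][1-27 FREE]
Op 3: b = malloc(5) -> b = 1; heap: [0-0 ALLOC][1-5 ALLOC][6-27 FREE]
Op 4: c = malloc(5) -> c = 6; heap: [0-0 ALLOC][1-5 ALLOC][6-10 ALLOC][11-27 FREE]
Op 5: d = malloc(1) -> d = 11; heap: [0-0 ALLOC][1-5 ALLOC][6-10 ALLOC][11-11 ALLOC][12-27 FREE]
Op 6: e = malloc(6) -> e = 12; heap: [0-0 ALLOC][1-5 ALLOC][6-10 ALLOC][11-11 ALLOC][12-17 ALLOC][18-27 FREE]
Op 7: c = realloc(c, 10) -> c = 18; heap: [0-0 ALLOC][1-5 ALLOC][6-10 FREE][11-11 ALLOC][12-17 ALLOC][18-27 ALLOC]
Op 8: free(c) -> (freed c); heap: [0-0 ALLOC][1-5 ALLOC][6-10 FREE][11-11 ALLOC][12-17 ALLOC][18-27 FREE]
Op 9: free(d) -> (freed d); heap: [0-0 ALLOC][1-5 ALLOC][6-11 FREE][12-17 ALLOC][18-27 FREE]
Op 10: free(a) -> (freed a); heap: [0-0 FREE][1-5 ALLOC][6-11 FREE][12-17 ALLOC][18-27 FREE]
Free blocks: [1 6 10] total_free=17 largest=10 -> 100*(17-10)/17 = 700/17 ≈ 41.176 -> rounds to 41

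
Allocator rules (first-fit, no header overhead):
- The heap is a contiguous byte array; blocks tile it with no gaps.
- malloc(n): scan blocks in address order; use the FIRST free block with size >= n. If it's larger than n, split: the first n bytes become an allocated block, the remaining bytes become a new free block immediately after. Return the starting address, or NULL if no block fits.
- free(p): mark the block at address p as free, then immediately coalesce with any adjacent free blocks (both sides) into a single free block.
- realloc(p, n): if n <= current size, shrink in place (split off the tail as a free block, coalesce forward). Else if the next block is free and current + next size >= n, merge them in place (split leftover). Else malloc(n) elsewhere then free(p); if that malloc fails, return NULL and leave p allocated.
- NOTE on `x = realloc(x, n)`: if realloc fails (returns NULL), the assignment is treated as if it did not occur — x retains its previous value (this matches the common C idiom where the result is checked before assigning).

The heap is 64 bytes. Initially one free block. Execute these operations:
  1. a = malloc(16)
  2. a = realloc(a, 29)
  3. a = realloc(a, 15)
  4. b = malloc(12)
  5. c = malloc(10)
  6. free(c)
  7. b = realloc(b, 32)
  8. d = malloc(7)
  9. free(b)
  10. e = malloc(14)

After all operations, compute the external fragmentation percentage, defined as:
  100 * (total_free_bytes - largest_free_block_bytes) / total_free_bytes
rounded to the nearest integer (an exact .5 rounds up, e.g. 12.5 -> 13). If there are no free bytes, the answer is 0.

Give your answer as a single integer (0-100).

Answer: 36

Derivation:
Op 1: a = malloc(16) -> a = 0; heap: [0-15 ALLOC][16-63 FREE]
Op 2: a = realloc(a, 29) -> a = 0; heap: [0-28 ALLOC][29-63 FREE]
Op 3: a = realloc(a, 15) -> a = 0; heap: [0-14 ALLOC][15-63 FREE]
Op 4: b = malloc(12) -> b = 15; heap: [0-14 ALLOC][15-26 ALLOC][27-63 FREE]
Op 5: c = malloc(10) -> c = 27; heap: [0-14 ALLOC][15-26 ALLOC][27-36 ALLOC][37-63 FREE]
Op 6: free(c) -> (freed c); heap: [0-14 ALLOC][15-26 ALLOC][27-63 FREE]
Op 7: b = realloc(b, 32) -> b = 15; heap: [0-14 ALLOC][15-46 ALLOC][47-63 FREE]
Op 8: d = malloc(7) -> d = 47; heap: [0-14 ALLOC][15-46 ALLOC][47-53 ALLOC][54-63 FREE]
Op 9: free(b) -> (freed b); heap: [0-14 ALLOC][15-46 FREE][47-53 ALLOC][54-63 FREE]
Op 10: e = malloc(14) -> e = 15; heap: [0-14 ALLOC][15-28 ALLOC][29-46 FREE][47-53 ALLOC][54-63 FREE]
Free blocks: [18 10] total_free=28 largest=18 -> 100*(28-18)/28 = 1000/28 ≈ 35.714 -> rounds to 36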